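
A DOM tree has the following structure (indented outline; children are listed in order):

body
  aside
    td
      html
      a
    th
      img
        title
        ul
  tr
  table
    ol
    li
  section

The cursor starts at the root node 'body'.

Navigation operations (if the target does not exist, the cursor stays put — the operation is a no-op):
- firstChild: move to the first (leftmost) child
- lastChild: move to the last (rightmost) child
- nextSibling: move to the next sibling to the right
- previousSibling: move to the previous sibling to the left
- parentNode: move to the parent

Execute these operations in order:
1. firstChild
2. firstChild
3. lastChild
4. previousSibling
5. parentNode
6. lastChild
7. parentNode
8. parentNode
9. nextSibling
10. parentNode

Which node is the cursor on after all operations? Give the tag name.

Answer: body

Derivation:
After 1 (firstChild): aside
After 2 (firstChild): td
After 3 (lastChild): a
After 4 (previousSibling): html
After 5 (parentNode): td
After 6 (lastChild): a
After 7 (parentNode): td
After 8 (parentNode): aside
After 9 (nextSibling): tr
After 10 (parentNode): body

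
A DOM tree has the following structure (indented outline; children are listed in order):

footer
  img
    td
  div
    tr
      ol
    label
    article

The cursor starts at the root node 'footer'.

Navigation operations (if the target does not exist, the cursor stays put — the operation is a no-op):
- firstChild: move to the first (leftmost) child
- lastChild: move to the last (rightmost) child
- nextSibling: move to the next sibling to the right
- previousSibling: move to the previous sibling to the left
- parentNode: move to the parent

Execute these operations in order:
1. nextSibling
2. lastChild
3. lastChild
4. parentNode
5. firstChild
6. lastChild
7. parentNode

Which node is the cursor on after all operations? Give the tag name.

Answer: tr

Derivation:
After 1 (nextSibling): footer (no-op, stayed)
After 2 (lastChild): div
After 3 (lastChild): article
After 4 (parentNode): div
After 5 (firstChild): tr
After 6 (lastChild): ol
After 7 (parentNode): tr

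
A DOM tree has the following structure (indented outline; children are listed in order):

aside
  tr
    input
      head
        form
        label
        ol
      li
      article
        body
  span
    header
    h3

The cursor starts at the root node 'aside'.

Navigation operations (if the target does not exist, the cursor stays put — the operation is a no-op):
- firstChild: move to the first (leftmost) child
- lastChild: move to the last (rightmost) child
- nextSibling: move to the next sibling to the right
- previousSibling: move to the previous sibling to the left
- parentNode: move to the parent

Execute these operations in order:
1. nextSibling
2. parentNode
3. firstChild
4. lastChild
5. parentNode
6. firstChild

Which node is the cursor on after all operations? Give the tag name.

Answer: input

Derivation:
After 1 (nextSibling): aside (no-op, stayed)
After 2 (parentNode): aside (no-op, stayed)
After 3 (firstChild): tr
After 4 (lastChild): input
After 5 (parentNode): tr
After 6 (firstChild): input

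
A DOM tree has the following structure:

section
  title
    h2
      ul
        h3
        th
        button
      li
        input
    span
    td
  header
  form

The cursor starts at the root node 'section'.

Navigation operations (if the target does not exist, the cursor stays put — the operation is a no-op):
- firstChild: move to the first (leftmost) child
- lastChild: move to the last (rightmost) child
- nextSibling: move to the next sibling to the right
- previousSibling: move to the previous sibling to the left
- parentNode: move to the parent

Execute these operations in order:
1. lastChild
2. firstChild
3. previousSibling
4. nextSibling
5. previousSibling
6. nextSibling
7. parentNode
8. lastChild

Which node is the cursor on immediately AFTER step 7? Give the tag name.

Answer: section

Derivation:
After 1 (lastChild): form
After 2 (firstChild): form (no-op, stayed)
After 3 (previousSibling): header
After 4 (nextSibling): form
After 5 (previousSibling): header
After 6 (nextSibling): form
After 7 (parentNode): section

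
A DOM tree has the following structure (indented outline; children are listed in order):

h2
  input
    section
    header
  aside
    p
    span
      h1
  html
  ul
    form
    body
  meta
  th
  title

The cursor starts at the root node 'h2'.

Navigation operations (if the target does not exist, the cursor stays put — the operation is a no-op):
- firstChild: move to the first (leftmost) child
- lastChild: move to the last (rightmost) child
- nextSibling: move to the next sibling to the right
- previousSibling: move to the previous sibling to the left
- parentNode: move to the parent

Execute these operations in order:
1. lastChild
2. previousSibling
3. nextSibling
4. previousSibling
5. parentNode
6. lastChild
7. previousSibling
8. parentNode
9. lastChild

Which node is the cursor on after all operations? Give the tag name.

Answer: title

Derivation:
After 1 (lastChild): title
After 2 (previousSibling): th
After 3 (nextSibling): title
After 4 (previousSibling): th
After 5 (parentNode): h2
After 6 (lastChild): title
After 7 (previousSibling): th
After 8 (parentNode): h2
After 9 (lastChild): title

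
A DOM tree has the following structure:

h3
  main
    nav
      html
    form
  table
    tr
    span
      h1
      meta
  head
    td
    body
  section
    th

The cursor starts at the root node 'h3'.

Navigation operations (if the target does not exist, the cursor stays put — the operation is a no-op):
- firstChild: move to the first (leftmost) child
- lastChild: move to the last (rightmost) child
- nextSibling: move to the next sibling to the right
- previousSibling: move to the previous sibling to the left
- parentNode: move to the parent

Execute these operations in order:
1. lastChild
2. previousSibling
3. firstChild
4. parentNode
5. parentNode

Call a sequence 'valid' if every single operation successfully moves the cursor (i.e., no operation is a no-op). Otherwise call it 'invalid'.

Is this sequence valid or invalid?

After 1 (lastChild): section
After 2 (previousSibling): head
After 3 (firstChild): td
After 4 (parentNode): head
After 5 (parentNode): h3

Answer: valid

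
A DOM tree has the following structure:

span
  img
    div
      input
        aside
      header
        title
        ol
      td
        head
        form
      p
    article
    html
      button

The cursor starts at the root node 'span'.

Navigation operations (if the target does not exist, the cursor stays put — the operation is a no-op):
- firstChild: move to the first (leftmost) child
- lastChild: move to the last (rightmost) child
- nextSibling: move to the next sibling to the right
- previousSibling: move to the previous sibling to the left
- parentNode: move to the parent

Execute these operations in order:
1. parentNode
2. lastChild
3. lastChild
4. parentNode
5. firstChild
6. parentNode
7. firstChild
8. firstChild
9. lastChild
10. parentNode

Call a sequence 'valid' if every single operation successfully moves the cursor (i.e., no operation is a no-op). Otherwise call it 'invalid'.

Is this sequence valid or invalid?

After 1 (parentNode): span (no-op, stayed)
After 2 (lastChild): img
After 3 (lastChild): html
After 4 (parentNode): img
After 5 (firstChild): div
After 6 (parentNode): img
After 7 (firstChild): div
After 8 (firstChild): input
After 9 (lastChild): aside
After 10 (parentNode): input

Answer: invalid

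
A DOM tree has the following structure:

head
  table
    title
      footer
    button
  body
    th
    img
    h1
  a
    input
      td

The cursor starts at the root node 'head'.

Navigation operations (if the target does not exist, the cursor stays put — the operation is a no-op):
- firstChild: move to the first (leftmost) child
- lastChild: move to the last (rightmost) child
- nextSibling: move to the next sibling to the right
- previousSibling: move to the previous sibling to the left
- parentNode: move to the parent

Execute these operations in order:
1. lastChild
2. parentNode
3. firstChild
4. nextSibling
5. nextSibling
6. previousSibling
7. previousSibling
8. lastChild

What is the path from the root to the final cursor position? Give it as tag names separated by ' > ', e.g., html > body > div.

After 1 (lastChild): a
After 2 (parentNode): head
After 3 (firstChild): table
After 4 (nextSibling): body
After 5 (nextSibling): a
After 6 (previousSibling): body
After 7 (previousSibling): table
After 8 (lastChild): button

Answer: head > table > button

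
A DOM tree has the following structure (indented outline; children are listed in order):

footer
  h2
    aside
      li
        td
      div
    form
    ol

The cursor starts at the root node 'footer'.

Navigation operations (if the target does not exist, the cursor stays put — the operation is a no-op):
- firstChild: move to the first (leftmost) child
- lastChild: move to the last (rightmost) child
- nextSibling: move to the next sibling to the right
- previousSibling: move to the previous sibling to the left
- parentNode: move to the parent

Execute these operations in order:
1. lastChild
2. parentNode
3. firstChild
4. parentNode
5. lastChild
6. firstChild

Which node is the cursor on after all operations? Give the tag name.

Answer: aside

Derivation:
After 1 (lastChild): h2
After 2 (parentNode): footer
After 3 (firstChild): h2
After 4 (parentNode): footer
After 5 (lastChild): h2
After 6 (firstChild): aside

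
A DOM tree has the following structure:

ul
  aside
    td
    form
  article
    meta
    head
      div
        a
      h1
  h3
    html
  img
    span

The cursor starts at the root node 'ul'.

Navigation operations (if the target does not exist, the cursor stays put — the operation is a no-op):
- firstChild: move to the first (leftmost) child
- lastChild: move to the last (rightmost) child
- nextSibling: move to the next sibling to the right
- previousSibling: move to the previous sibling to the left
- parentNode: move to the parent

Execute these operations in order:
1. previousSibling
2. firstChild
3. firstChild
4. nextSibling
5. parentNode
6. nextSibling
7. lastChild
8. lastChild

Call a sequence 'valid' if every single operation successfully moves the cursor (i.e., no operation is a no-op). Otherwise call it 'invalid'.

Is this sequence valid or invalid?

After 1 (previousSibling): ul (no-op, stayed)
After 2 (firstChild): aside
After 3 (firstChild): td
After 4 (nextSibling): form
After 5 (parentNode): aside
After 6 (nextSibling): article
After 7 (lastChild): head
After 8 (lastChild): h1

Answer: invalid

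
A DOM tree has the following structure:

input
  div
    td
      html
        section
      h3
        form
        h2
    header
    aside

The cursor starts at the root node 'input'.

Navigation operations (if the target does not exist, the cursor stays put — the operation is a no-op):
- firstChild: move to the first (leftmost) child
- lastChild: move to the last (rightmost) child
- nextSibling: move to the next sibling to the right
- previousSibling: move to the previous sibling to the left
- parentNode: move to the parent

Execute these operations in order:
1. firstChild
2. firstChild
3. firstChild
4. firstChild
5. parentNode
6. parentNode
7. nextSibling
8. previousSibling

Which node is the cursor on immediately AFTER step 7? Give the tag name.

After 1 (firstChild): div
After 2 (firstChild): td
After 3 (firstChild): html
After 4 (firstChild): section
After 5 (parentNode): html
After 6 (parentNode): td
After 7 (nextSibling): header

Answer: header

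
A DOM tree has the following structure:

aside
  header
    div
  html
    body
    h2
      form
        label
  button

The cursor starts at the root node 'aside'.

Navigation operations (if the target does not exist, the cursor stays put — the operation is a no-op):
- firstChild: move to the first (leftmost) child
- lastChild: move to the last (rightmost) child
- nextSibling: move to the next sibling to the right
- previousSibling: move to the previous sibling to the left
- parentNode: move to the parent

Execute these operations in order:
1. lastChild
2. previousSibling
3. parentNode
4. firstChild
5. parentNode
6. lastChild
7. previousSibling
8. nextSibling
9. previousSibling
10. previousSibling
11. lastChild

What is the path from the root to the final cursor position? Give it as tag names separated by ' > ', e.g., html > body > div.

After 1 (lastChild): button
After 2 (previousSibling): html
After 3 (parentNode): aside
After 4 (firstChild): header
After 5 (parentNode): aside
After 6 (lastChild): button
After 7 (previousSibling): html
After 8 (nextSibling): button
After 9 (previousSibling): html
After 10 (previousSibling): header
After 11 (lastChild): div

Answer: aside > header > div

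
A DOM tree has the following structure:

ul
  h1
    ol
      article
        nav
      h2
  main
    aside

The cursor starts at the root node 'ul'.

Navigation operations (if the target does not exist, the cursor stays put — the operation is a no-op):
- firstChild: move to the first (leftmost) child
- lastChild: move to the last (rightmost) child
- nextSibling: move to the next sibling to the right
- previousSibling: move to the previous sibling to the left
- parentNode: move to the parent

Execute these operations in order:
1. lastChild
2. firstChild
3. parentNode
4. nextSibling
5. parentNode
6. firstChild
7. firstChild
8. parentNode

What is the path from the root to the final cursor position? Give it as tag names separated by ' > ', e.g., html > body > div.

Answer: ul > h1

Derivation:
After 1 (lastChild): main
After 2 (firstChild): aside
After 3 (parentNode): main
After 4 (nextSibling): main (no-op, stayed)
After 5 (parentNode): ul
After 6 (firstChild): h1
After 7 (firstChild): ol
After 8 (parentNode): h1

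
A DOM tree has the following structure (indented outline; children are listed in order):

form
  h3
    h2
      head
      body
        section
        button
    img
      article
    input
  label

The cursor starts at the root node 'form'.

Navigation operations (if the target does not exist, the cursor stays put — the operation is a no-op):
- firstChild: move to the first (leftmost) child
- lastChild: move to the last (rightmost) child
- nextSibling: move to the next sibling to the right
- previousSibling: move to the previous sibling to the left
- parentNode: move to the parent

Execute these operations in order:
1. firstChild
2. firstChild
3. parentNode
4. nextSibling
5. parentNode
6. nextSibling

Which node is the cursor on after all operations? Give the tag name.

Answer: form

Derivation:
After 1 (firstChild): h3
After 2 (firstChild): h2
After 3 (parentNode): h3
After 4 (nextSibling): label
After 5 (parentNode): form
After 6 (nextSibling): form (no-op, stayed)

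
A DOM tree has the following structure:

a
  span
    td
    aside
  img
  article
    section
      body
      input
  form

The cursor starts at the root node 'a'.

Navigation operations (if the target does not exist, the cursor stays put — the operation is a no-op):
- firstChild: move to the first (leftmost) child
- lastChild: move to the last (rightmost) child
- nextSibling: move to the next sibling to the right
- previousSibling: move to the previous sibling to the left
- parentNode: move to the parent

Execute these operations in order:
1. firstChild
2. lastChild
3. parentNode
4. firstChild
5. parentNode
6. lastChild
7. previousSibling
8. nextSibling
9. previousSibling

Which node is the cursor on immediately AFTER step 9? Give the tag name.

Answer: td

Derivation:
After 1 (firstChild): span
After 2 (lastChild): aside
After 3 (parentNode): span
After 4 (firstChild): td
After 5 (parentNode): span
After 6 (lastChild): aside
After 7 (previousSibling): td
After 8 (nextSibling): aside
After 9 (previousSibling): td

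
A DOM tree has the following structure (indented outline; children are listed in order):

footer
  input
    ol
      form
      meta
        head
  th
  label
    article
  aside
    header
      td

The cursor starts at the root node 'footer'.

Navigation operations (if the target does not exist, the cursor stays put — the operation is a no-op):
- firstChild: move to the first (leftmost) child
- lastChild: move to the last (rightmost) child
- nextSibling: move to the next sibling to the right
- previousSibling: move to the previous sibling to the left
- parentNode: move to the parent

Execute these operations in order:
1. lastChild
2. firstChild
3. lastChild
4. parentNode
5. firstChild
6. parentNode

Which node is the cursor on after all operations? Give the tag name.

After 1 (lastChild): aside
After 2 (firstChild): header
After 3 (lastChild): td
After 4 (parentNode): header
After 5 (firstChild): td
After 6 (parentNode): header

Answer: header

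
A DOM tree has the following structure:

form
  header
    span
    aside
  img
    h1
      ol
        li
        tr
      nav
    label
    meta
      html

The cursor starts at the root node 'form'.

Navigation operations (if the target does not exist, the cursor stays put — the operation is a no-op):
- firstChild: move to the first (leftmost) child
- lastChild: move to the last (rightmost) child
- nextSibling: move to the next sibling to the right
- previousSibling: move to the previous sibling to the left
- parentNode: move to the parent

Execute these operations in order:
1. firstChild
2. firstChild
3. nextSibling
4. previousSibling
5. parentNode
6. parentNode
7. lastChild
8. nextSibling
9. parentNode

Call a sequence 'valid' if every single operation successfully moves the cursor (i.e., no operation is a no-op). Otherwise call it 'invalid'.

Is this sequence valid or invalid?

After 1 (firstChild): header
After 2 (firstChild): span
After 3 (nextSibling): aside
After 4 (previousSibling): span
After 5 (parentNode): header
After 6 (parentNode): form
After 7 (lastChild): img
After 8 (nextSibling): img (no-op, stayed)
After 9 (parentNode): form

Answer: invalid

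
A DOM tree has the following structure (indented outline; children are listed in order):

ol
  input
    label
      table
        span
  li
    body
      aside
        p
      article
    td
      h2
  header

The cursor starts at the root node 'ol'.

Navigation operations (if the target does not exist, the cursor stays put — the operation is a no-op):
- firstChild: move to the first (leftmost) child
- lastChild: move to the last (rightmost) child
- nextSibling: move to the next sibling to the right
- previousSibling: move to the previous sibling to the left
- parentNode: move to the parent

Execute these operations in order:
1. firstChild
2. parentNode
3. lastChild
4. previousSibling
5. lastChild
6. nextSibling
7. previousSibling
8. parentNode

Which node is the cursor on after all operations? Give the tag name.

Answer: li

Derivation:
After 1 (firstChild): input
After 2 (parentNode): ol
After 3 (lastChild): header
After 4 (previousSibling): li
After 5 (lastChild): td
After 6 (nextSibling): td (no-op, stayed)
After 7 (previousSibling): body
After 8 (parentNode): li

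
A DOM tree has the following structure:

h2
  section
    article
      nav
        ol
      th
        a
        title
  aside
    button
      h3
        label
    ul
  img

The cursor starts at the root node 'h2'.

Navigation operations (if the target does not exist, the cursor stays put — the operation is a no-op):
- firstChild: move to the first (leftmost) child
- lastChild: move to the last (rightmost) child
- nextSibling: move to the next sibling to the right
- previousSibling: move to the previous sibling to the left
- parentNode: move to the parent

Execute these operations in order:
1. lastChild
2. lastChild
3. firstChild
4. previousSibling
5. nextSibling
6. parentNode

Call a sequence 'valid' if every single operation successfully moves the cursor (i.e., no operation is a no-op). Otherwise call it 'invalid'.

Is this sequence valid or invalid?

Answer: invalid

Derivation:
After 1 (lastChild): img
After 2 (lastChild): img (no-op, stayed)
After 3 (firstChild): img (no-op, stayed)
After 4 (previousSibling): aside
After 5 (nextSibling): img
After 6 (parentNode): h2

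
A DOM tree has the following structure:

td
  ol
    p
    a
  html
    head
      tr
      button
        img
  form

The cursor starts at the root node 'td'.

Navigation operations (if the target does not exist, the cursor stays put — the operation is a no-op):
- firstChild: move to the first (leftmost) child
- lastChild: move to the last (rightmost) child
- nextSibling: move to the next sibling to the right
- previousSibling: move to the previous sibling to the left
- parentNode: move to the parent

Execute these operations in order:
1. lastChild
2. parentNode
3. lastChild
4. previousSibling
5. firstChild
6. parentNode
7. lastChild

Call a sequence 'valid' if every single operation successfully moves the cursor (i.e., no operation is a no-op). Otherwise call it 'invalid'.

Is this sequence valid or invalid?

After 1 (lastChild): form
After 2 (parentNode): td
After 3 (lastChild): form
After 4 (previousSibling): html
After 5 (firstChild): head
After 6 (parentNode): html
After 7 (lastChild): head

Answer: valid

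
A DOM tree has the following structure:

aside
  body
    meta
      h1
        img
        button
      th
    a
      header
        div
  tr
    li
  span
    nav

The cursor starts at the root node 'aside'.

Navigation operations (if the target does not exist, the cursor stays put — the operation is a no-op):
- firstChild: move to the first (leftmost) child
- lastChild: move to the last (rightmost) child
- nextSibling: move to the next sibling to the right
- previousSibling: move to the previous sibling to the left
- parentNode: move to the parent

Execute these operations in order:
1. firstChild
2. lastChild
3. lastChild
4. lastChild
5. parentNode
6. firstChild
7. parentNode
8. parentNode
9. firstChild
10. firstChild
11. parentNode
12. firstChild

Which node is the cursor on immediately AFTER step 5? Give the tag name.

Answer: header

Derivation:
After 1 (firstChild): body
After 2 (lastChild): a
After 3 (lastChild): header
After 4 (lastChild): div
After 5 (parentNode): header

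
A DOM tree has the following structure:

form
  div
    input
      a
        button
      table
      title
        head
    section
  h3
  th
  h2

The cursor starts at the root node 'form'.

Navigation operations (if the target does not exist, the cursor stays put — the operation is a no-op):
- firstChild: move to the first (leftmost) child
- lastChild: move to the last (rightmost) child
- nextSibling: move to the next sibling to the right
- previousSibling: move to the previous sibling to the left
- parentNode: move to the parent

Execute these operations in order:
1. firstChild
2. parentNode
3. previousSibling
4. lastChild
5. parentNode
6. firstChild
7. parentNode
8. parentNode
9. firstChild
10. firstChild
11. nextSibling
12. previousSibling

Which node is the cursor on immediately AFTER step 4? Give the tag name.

Answer: h2

Derivation:
After 1 (firstChild): div
After 2 (parentNode): form
After 3 (previousSibling): form (no-op, stayed)
After 4 (lastChild): h2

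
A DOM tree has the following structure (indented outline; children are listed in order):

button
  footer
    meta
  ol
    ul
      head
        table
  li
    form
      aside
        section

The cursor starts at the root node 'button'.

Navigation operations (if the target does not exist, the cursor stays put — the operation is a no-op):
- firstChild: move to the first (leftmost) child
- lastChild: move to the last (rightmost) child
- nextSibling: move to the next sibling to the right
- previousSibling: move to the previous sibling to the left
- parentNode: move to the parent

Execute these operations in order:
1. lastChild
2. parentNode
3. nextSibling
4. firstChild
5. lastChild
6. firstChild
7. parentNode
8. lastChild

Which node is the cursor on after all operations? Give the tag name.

After 1 (lastChild): li
After 2 (parentNode): button
After 3 (nextSibling): button (no-op, stayed)
After 4 (firstChild): footer
After 5 (lastChild): meta
After 6 (firstChild): meta (no-op, stayed)
After 7 (parentNode): footer
After 8 (lastChild): meta

Answer: meta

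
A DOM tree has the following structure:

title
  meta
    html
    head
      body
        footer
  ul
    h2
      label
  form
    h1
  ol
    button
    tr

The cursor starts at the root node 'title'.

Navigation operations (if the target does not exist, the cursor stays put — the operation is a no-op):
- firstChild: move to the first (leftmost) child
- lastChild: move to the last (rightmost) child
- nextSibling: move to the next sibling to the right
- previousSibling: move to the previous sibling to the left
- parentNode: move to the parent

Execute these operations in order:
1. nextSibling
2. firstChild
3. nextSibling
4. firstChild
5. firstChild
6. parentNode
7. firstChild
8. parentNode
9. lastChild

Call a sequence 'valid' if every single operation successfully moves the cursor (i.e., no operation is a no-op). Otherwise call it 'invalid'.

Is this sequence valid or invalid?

After 1 (nextSibling): title (no-op, stayed)
After 2 (firstChild): meta
After 3 (nextSibling): ul
After 4 (firstChild): h2
After 5 (firstChild): label
After 6 (parentNode): h2
After 7 (firstChild): label
After 8 (parentNode): h2
After 9 (lastChild): label

Answer: invalid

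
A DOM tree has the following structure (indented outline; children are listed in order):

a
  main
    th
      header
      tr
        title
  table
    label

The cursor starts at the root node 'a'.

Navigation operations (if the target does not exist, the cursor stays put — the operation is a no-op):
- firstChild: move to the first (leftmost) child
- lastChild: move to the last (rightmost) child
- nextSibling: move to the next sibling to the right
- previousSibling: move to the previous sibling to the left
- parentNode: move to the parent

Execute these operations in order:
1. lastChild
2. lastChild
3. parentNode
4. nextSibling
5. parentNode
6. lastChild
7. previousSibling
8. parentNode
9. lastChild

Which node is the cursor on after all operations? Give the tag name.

Answer: table

Derivation:
After 1 (lastChild): table
After 2 (lastChild): label
After 3 (parentNode): table
After 4 (nextSibling): table (no-op, stayed)
After 5 (parentNode): a
After 6 (lastChild): table
After 7 (previousSibling): main
After 8 (parentNode): a
After 9 (lastChild): table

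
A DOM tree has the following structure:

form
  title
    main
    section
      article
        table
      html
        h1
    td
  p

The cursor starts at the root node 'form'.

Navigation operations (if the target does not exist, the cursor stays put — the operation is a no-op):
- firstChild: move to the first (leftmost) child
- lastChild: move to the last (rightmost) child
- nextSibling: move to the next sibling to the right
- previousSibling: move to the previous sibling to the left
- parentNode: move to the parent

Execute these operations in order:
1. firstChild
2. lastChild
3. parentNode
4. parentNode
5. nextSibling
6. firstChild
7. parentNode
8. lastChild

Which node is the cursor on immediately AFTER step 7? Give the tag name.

After 1 (firstChild): title
After 2 (lastChild): td
After 3 (parentNode): title
After 4 (parentNode): form
After 5 (nextSibling): form (no-op, stayed)
After 6 (firstChild): title
After 7 (parentNode): form

Answer: form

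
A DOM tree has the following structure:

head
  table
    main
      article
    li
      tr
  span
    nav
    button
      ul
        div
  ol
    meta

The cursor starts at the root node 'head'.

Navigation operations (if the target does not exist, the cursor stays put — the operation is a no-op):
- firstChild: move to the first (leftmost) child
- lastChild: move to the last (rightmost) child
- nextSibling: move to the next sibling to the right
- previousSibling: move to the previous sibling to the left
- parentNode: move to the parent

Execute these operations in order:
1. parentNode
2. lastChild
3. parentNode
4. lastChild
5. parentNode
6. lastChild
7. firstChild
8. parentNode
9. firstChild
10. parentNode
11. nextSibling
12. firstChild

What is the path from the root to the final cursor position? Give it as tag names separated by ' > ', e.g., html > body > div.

Answer: head > ol > meta

Derivation:
After 1 (parentNode): head (no-op, stayed)
After 2 (lastChild): ol
After 3 (parentNode): head
After 4 (lastChild): ol
After 5 (parentNode): head
After 6 (lastChild): ol
After 7 (firstChild): meta
After 8 (parentNode): ol
After 9 (firstChild): meta
After 10 (parentNode): ol
After 11 (nextSibling): ol (no-op, stayed)
After 12 (firstChild): meta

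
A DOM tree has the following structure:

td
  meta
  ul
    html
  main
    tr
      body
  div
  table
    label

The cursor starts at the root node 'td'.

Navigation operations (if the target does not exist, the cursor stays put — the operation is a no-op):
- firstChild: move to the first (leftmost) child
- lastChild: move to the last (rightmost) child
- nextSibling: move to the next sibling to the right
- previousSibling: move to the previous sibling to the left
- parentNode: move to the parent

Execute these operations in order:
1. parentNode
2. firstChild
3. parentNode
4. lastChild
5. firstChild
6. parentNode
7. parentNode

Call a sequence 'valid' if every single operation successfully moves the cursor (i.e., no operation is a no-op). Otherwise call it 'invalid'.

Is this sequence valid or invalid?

Answer: invalid

Derivation:
After 1 (parentNode): td (no-op, stayed)
After 2 (firstChild): meta
After 3 (parentNode): td
After 4 (lastChild): table
After 5 (firstChild): label
After 6 (parentNode): table
After 7 (parentNode): td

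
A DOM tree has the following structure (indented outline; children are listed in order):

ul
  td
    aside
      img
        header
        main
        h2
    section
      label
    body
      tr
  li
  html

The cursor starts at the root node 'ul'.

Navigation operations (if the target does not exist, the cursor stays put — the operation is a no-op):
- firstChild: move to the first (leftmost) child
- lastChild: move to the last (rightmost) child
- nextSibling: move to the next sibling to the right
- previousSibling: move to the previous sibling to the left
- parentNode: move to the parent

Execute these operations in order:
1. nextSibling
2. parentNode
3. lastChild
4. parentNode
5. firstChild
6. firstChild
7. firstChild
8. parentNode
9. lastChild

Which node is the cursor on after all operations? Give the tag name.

Answer: img

Derivation:
After 1 (nextSibling): ul (no-op, stayed)
After 2 (parentNode): ul (no-op, stayed)
After 3 (lastChild): html
After 4 (parentNode): ul
After 5 (firstChild): td
After 6 (firstChild): aside
After 7 (firstChild): img
After 8 (parentNode): aside
After 9 (lastChild): img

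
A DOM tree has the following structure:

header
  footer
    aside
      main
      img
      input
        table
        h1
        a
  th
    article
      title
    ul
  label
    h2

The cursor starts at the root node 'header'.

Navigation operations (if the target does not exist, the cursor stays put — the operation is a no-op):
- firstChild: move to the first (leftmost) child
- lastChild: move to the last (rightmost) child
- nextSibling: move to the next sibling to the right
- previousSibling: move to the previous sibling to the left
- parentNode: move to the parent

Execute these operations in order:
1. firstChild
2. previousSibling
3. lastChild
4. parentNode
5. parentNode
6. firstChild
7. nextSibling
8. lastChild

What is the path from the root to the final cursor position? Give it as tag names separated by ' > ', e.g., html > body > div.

After 1 (firstChild): footer
After 2 (previousSibling): footer (no-op, stayed)
After 3 (lastChild): aside
After 4 (parentNode): footer
After 5 (parentNode): header
After 6 (firstChild): footer
After 7 (nextSibling): th
After 8 (lastChild): ul

Answer: header > th > ul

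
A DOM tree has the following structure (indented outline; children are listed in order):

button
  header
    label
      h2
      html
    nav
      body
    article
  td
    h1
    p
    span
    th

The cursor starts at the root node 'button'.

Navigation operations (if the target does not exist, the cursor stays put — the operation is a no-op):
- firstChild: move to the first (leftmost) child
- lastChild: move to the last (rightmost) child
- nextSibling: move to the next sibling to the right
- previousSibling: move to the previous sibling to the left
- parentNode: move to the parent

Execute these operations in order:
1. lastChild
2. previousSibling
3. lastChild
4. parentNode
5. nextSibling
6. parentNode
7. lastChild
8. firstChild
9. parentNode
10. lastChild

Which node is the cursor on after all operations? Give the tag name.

After 1 (lastChild): td
After 2 (previousSibling): header
After 3 (lastChild): article
After 4 (parentNode): header
After 5 (nextSibling): td
After 6 (parentNode): button
After 7 (lastChild): td
After 8 (firstChild): h1
After 9 (parentNode): td
After 10 (lastChild): th

Answer: th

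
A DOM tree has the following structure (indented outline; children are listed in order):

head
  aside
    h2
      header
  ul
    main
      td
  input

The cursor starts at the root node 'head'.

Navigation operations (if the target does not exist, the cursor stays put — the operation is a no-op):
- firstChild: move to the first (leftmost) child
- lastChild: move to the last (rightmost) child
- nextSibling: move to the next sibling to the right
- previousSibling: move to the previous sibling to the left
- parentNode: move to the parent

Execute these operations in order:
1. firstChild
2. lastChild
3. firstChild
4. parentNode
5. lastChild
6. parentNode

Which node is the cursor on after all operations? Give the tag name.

After 1 (firstChild): aside
After 2 (lastChild): h2
After 3 (firstChild): header
After 4 (parentNode): h2
After 5 (lastChild): header
After 6 (parentNode): h2

Answer: h2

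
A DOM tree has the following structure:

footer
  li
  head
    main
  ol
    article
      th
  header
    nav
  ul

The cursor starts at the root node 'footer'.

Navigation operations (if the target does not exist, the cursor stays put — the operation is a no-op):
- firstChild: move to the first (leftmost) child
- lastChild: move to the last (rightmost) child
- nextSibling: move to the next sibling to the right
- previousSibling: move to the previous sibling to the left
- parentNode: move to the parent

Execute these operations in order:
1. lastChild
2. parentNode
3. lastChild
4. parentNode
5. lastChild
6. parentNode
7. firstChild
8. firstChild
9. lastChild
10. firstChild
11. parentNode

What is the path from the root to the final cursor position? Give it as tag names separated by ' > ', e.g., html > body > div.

After 1 (lastChild): ul
After 2 (parentNode): footer
After 3 (lastChild): ul
After 4 (parentNode): footer
After 5 (lastChild): ul
After 6 (parentNode): footer
After 7 (firstChild): li
After 8 (firstChild): li (no-op, stayed)
After 9 (lastChild): li (no-op, stayed)
After 10 (firstChild): li (no-op, stayed)
After 11 (parentNode): footer

Answer: footer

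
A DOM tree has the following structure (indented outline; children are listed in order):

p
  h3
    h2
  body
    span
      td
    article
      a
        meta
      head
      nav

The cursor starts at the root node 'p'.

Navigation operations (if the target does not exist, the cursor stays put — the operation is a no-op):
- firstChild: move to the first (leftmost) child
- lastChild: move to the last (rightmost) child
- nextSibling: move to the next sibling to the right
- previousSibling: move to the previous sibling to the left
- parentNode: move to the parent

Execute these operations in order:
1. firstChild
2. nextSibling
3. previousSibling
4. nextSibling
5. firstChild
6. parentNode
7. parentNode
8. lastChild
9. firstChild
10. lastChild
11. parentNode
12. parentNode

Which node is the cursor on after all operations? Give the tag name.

Answer: body

Derivation:
After 1 (firstChild): h3
After 2 (nextSibling): body
After 3 (previousSibling): h3
After 4 (nextSibling): body
After 5 (firstChild): span
After 6 (parentNode): body
After 7 (parentNode): p
After 8 (lastChild): body
After 9 (firstChild): span
After 10 (lastChild): td
After 11 (parentNode): span
After 12 (parentNode): body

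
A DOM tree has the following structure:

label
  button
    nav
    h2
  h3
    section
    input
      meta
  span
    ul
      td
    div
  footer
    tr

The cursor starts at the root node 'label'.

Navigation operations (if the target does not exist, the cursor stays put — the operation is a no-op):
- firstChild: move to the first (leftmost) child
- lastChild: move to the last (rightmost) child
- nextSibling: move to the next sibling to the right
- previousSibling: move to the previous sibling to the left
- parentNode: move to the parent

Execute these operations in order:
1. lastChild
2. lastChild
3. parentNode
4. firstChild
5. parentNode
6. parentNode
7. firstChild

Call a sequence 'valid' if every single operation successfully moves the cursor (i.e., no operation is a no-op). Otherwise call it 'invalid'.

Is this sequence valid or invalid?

Answer: valid

Derivation:
After 1 (lastChild): footer
After 2 (lastChild): tr
After 3 (parentNode): footer
After 4 (firstChild): tr
After 5 (parentNode): footer
After 6 (parentNode): label
After 7 (firstChild): button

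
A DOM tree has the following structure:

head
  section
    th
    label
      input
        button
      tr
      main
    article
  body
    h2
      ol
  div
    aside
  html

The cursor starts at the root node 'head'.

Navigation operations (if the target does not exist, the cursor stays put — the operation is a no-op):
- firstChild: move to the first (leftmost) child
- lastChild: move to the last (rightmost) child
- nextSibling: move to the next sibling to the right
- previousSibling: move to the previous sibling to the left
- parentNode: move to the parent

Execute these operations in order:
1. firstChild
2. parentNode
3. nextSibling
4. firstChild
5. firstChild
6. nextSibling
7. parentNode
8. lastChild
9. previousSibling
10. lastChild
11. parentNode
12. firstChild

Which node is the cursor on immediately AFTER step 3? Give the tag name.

Answer: head

Derivation:
After 1 (firstChild): section
After 2 (parentNode): head
After 3 (nextSibling): head (no-op, stayed)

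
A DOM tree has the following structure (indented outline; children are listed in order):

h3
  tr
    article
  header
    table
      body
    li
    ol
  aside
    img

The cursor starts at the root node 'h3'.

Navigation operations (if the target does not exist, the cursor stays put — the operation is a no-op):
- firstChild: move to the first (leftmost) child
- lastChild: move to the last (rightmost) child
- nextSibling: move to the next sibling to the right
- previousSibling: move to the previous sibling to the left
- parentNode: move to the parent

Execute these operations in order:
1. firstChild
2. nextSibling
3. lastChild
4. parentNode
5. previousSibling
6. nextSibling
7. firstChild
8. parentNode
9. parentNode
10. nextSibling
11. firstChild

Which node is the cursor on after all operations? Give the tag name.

After 1 (firstChild): tr
After 2 (nextSibling): header
After 3 (lastChild): ol
After 4 (parentNode): header
After 5 (previousSibling): tr
After 6 (nextSibling): header
After 7 (firstChild): table
After 8 (parentNode): header
After 9 (parentNode): h3
After 10 (nextSibling): h3 (no-op, stayed)
After 11 (firstChild): tr

Answer: tr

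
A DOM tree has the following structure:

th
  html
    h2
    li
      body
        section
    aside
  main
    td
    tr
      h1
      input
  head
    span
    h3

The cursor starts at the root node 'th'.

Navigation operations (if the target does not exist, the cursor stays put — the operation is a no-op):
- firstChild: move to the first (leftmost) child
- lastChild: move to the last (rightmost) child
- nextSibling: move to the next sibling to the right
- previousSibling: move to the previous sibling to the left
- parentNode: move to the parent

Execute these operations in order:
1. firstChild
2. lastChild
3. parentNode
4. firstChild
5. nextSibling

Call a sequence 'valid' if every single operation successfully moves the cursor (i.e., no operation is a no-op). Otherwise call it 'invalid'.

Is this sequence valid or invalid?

After 1 (firstChild): html
After 2 (lastChild): aside
After 3 (parentNode): html
After 4 (firstChild): h2
After 5 (nextSibling): li

Answer: valid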